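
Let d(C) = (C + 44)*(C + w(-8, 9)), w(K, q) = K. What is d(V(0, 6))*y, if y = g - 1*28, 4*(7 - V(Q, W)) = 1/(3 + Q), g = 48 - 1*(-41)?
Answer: -484523/144 ≈ -3364.7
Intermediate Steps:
g = 89 (g = 48 + 41 = 89)
V(Q, W) = 7 - 1/(4*(3 + Q))
y = 61 (y = 89 - 1*28 = 89 - 28 = 61)
d(C) = (-8 + C)*(44 + C) (d(C) = (C + 44)*(C - 8) = (44 + C)*(-8 + C) = (-8 + C)*(44 + C))
d(V(0, 6))*y = (-352 + ((83 + 28*0)/(4*(3 + 0)))² + 36*((83 + 28*0)/(4*(3 + 0))))*61 = (-352 + ((¼)*(83 + 0)/3)² + 36*((¼)*(83 + 0)/3))*61 = (-352 + ((¼)*(⅓)*83)² + 36*((¼)*(⅓)*83))*61 = (-352 + (83/12)² + 36*(83/12))*61 = (-352 + 6889/144 + 249)*61 = -7943/144*61 = -484523/144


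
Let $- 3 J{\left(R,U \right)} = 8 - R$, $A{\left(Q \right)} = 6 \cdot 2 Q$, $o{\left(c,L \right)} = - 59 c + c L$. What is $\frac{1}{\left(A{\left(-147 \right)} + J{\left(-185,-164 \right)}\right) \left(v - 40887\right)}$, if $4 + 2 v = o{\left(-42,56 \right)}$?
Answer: $\frac{3}{223930610} \approx 1.3397 \cdot 10^{-8}$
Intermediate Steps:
$o{\left(c,L \right)} = - 59 c + L c$
$v = 61$ ($v = -2 + \frac{\left(-42\right) \left(-59 + 56\right)}{2} = -2 + \frac{\left(-42\right) \left(-3\right)}{2} = -2 + \frac{1}{2} \cdot 126 = -2 + 63 = 61$)
$A{\left(Q \right)} = 12 Q$
$J{\left(R,U \right)} = - \frac{8}{3} + \frac{R}{3}$ ($J{\left(R,U \right)} = - \frac{8 - R}{3} = - \frac{8}{3} + \frac{R}{3}$)
$\frac{1}{\left(A{\left(-147 \right)} + J{\left(-185,-164 \right)}\right) \left(v - 40887\right)} = \frac{1}{\left(12 \left(-147\right) + \left(- \frac{8}{3} + \frac{1}{3} \left(-185\right)\right)\right) \left(61 - 40887\right)} = \frac{1}{\left(-1764 - \frac{193}{3}\right) \left(-40826\right)} = \frac{1}{\left(- \frac{5485}{3}\right) \left(-40826\right)} = \frac{1}{\frac{223930610}{3}} = \frac{3}{223930610}$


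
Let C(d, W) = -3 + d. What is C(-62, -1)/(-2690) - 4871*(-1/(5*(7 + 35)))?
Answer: 655832/28245 ≈ 23.219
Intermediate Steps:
C(-62, -1)/(-2690) - 4871*(-1/(5*(7 + 35))) = (-3 - 62)/(-2690) - 4871*(-1/(5*(7 + 35))) = -65*(-1/2690) - 4871/((-5*42)) = 13/538 - 4871/(-210) = 13/538 - 4871*(-1/210) = 13/538 + 4871/210 = 655832/28245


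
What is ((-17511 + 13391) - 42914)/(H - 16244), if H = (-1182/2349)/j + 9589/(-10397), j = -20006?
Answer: 1915058274848901/661435829368642 ≈ 2.8953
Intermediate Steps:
H = -75102346352/81432932553 (H = -1182/2349/(-20006) + 9589/(-10397) = -1182*1/2349*(-1/20006) + 9589*(-1/10397) = -394/783*(-1/20006) - 9589/10397 = 197/7832349 - 9589/10397 = -75102346352/81432932553 ≈ -0.92226)
((-17511 + 13391) - 42914)/(H - 16244) = ((-17511 + 13391) - 42914)/(-75102346352/81432932553 - 16244) = (-4120 - 42914)/(-1322871658737284/81432932553) = -47034*(-81432932553/1322871658737284) = 1915058274848901/661435829368642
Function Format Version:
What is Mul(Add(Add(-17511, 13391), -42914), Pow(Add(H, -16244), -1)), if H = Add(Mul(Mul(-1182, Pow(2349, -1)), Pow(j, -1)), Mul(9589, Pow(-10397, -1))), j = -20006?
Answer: Rational(1915058274848901, 661435829368642) ≈ 2.8953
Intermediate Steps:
H = Rational(-75102346352, 81432932553) (H = Add(Mul(Mul(-1182, Pow(2349, -1)), Pow(-20006, -1)), Mul(9589, Pow(-10397, -1))) = Add(Mul(Mul(-1182, Rational(1, 2349)), Rational(-1, 20006)), Mul(9589, Rational(-1, 10397))) = Add(Mul(Rational(-394, 783), Rational(-1, 20006)), Rational(-9589, 10397)) = Add(Rational(197, 7832349), Rational(-9589, 10397)) = Rational(-75102346352, 81432932553) ≈ -0.92226)
Mul(Add(Add(-17511, 13391), -42914), Pow(Add(H, -16244), -1)) = Mul(Add(Add(-17511, 13391), -42914), Pow(Add(Rational(-75102346352, 81432932553), -16244), -1)) = Mul(Add(-4120, -42914), Pow(Rational(-1322871658737284, 81432932553), -1)) = Mul(-47034, Rational(-81432932553, 1322871658737284)) = Rational(1915058274848901, 661435829368642)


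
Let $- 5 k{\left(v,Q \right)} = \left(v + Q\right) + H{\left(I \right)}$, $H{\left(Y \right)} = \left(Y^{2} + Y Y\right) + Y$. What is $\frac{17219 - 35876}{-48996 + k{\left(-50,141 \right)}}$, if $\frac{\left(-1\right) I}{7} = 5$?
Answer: $\frac{93285}{247486} \approx 0.37693$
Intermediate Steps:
$I = -35$ ($I = \left(-7\right) 5 = -35$)
$H{\left(Y \right)} = Y + 2 Y^{2}$ ($H{\left(Y \right)} = \left(Y^{2} + Y^{2}\right) + Y = 2 Y^{2} + Y = Y + 2 Y^{2}$)
$k{\left(v,Q \right)} = -483 - \frac{Q}{5} - \frac{v}{5}$ ($k{\left(v,Q \right)} = - \frac{\left(v + Q\right) - 35 \left(1 + 2 \left(-35\right)\right)}{5} = - \frac{\left(Q + v\right) - 35 \left(1 - 70\right)}{5} = - \frac{\left(Q + v\right) - -2415}{5} = - \frac{\left(Q + v\right) + 2415}{5} = - \frac{2415 + Q + v}{5} = -483 - \frac{Q}{5} - \frac{v}{5}$)
$\frac{17219 - 35876}{-48996 + k{\left(-50,141 \right)}} = \frac{17219 - 35876}{-48996 - \frac{2506}{5}} = - \frac{18657}{-48996 - \frac{2506}{5}} = - \frac{18657}{- \frac{247486}{5}} = \left(-18657\right) \left(- \frac{5}{247486}\right) = \frac{93285}{247486}$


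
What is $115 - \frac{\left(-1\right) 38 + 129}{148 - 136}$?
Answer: $\frac{1289}{12} \approx 107.42$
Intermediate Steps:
$115 - \frac{\left(-1\right) 38 + 129}{148 - 136} = 115 - \frac{-38 + 129}{12} = 115 - 91 \cdot \frac{1}{12} = 115 - \frac{91}{12} = \frac{1289}{12}$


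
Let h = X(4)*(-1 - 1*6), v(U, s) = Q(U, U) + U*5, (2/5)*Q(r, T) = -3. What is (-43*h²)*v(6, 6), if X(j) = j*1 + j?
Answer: -3034080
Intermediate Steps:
X(j) = 2*j (X(j) = j + j = 2*j)
Q(r, T) = -15/2 (Q(r, T) = (5/2)*(-3) = -15/2)
v(U, s) = -15/2 + 5*U (v(U, s) = -15/2 + U*5 = -15/2 + 5*U)
h = -56 (h = (2*4)*(-1 - 1*6) = 8*(-1 - 6) = 8*(-7) = -56)
(-43*h²)*v(6, 6) = (-43*(-56)²)*(-15/2 + 5*6) = (-43*3136)*(-15/2 + 30) = -134848*45/2 = -3034080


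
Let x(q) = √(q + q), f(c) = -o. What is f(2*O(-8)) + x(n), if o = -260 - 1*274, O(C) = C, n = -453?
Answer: 534 + I*√906 ≈ 534.0 + 30.1*I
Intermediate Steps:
o = -534 (o = -260 - 274 = -534)
f(c) = 534 (f(c) = -1*(-534) = 534)
x(q) = √2*√q (x(q) = √(2*q) = √2*√q)
f(2*O(-8)) + x(n) = 534 + √2*√(-453) = 534 + √2*(I*√453) = 534 + I*√906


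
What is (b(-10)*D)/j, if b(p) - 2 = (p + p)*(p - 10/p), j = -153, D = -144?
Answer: 2912/17 ≈ 171.29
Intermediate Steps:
b(p) = 2 + 2*p*(p - 10/p) (b(p) = 2 + (p + p)*(p - 10/p) = 2 + (2*p)*(p - 10/p) = 2 + 2*p*(p - 10/p))
(b(-10)*D)/j = ((-18 + 2*(-10)²)*(-144))/(-153) = ((-18 + 2*100)*(-144))*(-1/153) = ((-18 + 200)*(-144))*(-1/153) = (182*(-144))*(-1/153) = -26208*(-1/153) = 2912/17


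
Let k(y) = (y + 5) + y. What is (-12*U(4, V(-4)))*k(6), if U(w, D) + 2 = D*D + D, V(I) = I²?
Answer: -55080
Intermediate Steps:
k(y) = 5 + 2*y (k(y) = (5 + y) + y = 5 + 2*y)
U(w, D) = -2 + D + D² (U(w, D) = -2 + (D*D + D) = -2 + (D² + D) = -2 + (D + D²) = -2 + D + D²)
(-12*U(4, V(-4)))*k(6) = (-12*(-2 + (-4)² + ((-4)²)²))*(5 + 2*6) = (-12*(-2 + 16 + 16²))*(5 + 12) = -12*(-2 + 16 + 256)*17 = -12*270*17 = -3240*17 = -55080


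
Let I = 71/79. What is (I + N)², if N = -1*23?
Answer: 3048516/6241 ≈ 488.47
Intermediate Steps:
N = -23
I = 71/79 (I = 71*(1/79) = 71/79 ≈ 0.89873)
(I + N)² = (71/79 - 23)² = (-1746/79)² = 3048516/6241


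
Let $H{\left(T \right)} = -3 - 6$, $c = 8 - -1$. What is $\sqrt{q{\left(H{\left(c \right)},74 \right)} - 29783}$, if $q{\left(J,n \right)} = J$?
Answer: $28 i \sqrt{38} \approx 172.6 i$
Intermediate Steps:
$c = 9$ ($c = 8 + 1 = 9$)
$H{\left(T \right)} = -9$
$\sqrt{q{\left(H{\left(c \right)},74 \right)} - 29783} = \sqrt{-9 - 29783} = \sqrt{-29792} = 28 i \sqrt{38}$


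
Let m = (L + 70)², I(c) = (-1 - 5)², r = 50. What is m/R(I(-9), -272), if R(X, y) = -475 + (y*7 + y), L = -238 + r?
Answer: -13924/2651 ≈ -5.2524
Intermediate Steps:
L = -188 (L = -238 + 50 = -188)
I(c) = 36 (I(c) = (-6)² = 36)
m = 13924 (m = (-188 + 70)² = (-118)² = 13924)
R(X, y) = -475 + 8*y (R(X, y) = -475 + (7*y + y) = -475 + 8*y)
m/R(I(-9), -272) = 13924/(-475 + 8*(-272)) = 13924/(-475 - 2176) = 13924/(-2651) = 13924*(-1/2651) = -13924/2651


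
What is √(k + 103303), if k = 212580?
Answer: √315883 ≈ 562.04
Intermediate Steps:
√(k + 103303) = √(212580 + 103303) = √315883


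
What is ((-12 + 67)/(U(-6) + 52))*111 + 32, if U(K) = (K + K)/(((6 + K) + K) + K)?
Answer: 7801/53 ≈ 147.19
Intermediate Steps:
U(K) = 2*K/(6 + 3*K) (U(K) = (2*K)/((6 + 2*K) + K) = (2*K)/(6 + 3*K) = 2*K/(6 + 3*K))
((-12 + 67)/(U(-6) + 52))*111 + 32 = ((-12 + 67)/((⅔)*(-6)/(2 - 6) + 52))*111 + 32 = (55/((⅔)*(-6)/(-4) + 52))*111 + 32 = (55/((⅔)*(-6)*(-¼) + 52))*111 + 32 = (55/(1 + 52))*111 + 32 = (55/53)*111 + 32 = 6105/53 + 32 = 7801/53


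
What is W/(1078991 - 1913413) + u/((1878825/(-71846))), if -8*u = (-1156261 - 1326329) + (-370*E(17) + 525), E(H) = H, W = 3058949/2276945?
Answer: -3396668933645396279701/285571329616741740 ≈ -11894.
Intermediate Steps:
W = 3058949/2276945 (W = 3058949*(1/2276945) = 3058949/2276945 ≈ 1.3434)
u = 2488355/8 (u = -((-1156261 - 1326329) + (-370*17 + 525))/8 = -(-2482590 + (-6290 + 525))/8 = -(-2482590 - 5765)/8 = -⅛*(-2488355) = 2488355/8 ≈ 3.1104e+5)
W/(1078991 - 1913413) + u/((1878825/(-71846))) = 3058949/(2276945*(1078991 - 1913413)) + 2488355/(8*((1878825/(-71846)))) = (3058949/2276945)/(-834422) + 2488355/(8*((1878825*(-1/71846)))) = (3058949/2276945)*(-1/834422) + 2488355/(8*(-1878825/71846)) = -3058949/1899933000790 + (2488355/8)*(-71846/1878825) = -3058949/1899933000790 - 17877835333/1503060 = -3396668933645396279701/285571329616741740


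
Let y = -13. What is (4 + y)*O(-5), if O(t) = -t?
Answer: -45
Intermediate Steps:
(4 + y)*O(-5) = (4 - 13)*(-1*(-5)) = -9*5 = -45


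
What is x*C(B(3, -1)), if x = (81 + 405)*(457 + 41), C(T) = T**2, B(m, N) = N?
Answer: 242028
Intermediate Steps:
x = 242028 (x = 486*498 = 242028)
x*C(B(3, -1)) = 242028*(-1)**2 = 242028*1 = 242028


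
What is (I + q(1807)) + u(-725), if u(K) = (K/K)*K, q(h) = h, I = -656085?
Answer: -655003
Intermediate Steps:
u(K) = K (u(K) = 1*K = K)
(I + q(1807)) + u(-725) = (-656085 + 1807) - 725 = -654278 - 725 = -655003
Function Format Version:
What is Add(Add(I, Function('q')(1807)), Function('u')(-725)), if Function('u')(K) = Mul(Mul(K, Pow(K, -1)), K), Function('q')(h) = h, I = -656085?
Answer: -655003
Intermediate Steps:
Function('u')(K) = K (Function('u')(K) = Mul(1, K) = K)
Add(Add(I, Function('q')(1807)), Function('u')(-725)) = Add(Add(-656085, 1807), -725) = Add(-654278, -725) = -655003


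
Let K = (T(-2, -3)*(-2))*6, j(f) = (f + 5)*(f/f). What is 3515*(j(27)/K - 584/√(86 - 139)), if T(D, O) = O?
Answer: 28120/9 + 2052760*I*√53/53 ≈ 3124.4 + 2.8197e+5*I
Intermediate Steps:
j(f) = 5 + f (j(f) = (5 + f)*1 = 5 + f)
K = 36 (K = -3*(-2)*6 = 6*6 = 36)
3515*(j(27)/K - 584/√(86 - 139)) = 3515*((5 + 27)/36 - 584/√(86 - 139)) = 3515*(32*(1/36) - 584*(-I*√53/53)) = 3515*(8/9 - 584*(-I*√53/53)) = 3515*(8/9 - (-584)*I*√53/53) = 3515*(8/9 + 584*I*√53/53) = 28120/9 + 2052760*I*√53/53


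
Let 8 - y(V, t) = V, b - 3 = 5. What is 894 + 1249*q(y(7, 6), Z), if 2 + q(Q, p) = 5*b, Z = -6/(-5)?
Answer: 48356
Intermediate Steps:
b = 8 (b = 3 + 5 = 8)
Z = 6/5 (Z = -6*(-⅕) = 6/5 ≈ 1.2000)
y(V, t) = 8 - V
q(Q, p) = 38 (q(Q, p) = -2 + 5*8 = -2 + 40 = 38)
894 + 1249*q(y(7, 6), Z) = 894 + 1249*38 = 894 + 47462 = 48356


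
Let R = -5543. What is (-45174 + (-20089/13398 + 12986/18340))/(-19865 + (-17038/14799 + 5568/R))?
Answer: 5420051673569040463/2383652649806516165 ≈ 2.2738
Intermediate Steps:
(-45174 + (-20089/13398 + 12986/18340))/(-19865 + (-17038/14799 + 5568/R)) = (-45174 + (-20089/13398 + 12986/18340))/(-19865 + (-17038/14799 + 5568/(-5543))) = (-45174 + (-20089*1/13398 + 12986*(1/18340)))/(-19865 + (-17038*1/14799 + 5568*(-1/5543))) = (-45174 + (-20089/13398 + 6493/9170))/(-19865 + (-17038/14799 - 5568/5543)) = (-45174 - 3472247/4387845)/(-19865 - 176842466/82030857) = -198219982277/(4387845*(-1629719816771/82030857)) = -198219982277/4387845*(-82030857/1629719816771) = 5420051673569040463/2383652649806516165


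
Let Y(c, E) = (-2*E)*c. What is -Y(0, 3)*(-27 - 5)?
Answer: 0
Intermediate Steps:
Y(c, E) = -2*E*c
-Y(0, 3)*(-27 - 5) = -(-2*3*0)*(-27 - 5) = -0*(-32) = -1*0 = 0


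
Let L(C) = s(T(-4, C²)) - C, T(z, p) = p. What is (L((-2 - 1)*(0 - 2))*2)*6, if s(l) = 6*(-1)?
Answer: -144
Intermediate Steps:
s(l) = -6
L(C) = -6 - C
(L((-2 - 1)*(0 - 2))*2)*6 = ((-6 - (-2 - 1)*(0 - 2))*2)*6 = ((-6 - (-3)*(-2))*2)*6 = ((-6 - 1*6)*2)*6 = ((-6 - 6)*2)*6 = -12*2*6 = -24*6 = -144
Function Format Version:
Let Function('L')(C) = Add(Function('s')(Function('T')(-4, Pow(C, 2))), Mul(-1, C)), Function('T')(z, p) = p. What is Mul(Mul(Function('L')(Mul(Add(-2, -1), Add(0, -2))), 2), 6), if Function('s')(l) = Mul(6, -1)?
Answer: -144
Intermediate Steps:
Function('s')(l) = -6
Function('L')(C) = Add(-6, Mul(-1, C))
Mul(Mul(Function('L')(Mul(Add(-2, -1), Add(0, -2))), 2), 6) = Mul(Mul(Add(-6, Mul(-1, Mul(Add(-2, -1), Add(0, -2)))), 2), 6) = Mul(Mul(Add(-6, Mul(-1, Mul(-3, -2))), 2), 6) = Mul(Mul(Add(-6, Mul(-1, 6)), 2), 6) = Mul(Mul(Add(-6, -6), 2), 6) = Mul(Mul(-12, 2), 6) = Mul(-24, 6) = -144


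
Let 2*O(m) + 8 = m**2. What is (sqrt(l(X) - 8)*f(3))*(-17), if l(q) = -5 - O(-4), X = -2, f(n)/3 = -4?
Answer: 204*I*sqrt(17) ≈ 841.11*I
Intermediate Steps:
f(n) = -12 (f(n) = 3*(-4) = -12)
O(m) = -4 + m**2/2
l(q) = -9 (l(q) = -5 - (-4 + (1/2)*(-4)**2) = -5 - (-4 + (1/2)*16) = -5 - (-4 + 8) = -5 - 1*4 = -5 - 4 = -9)
(sqrt(l(X) - 8)*f(3))*(-17) = (sqrt(-9 - 8)*(-12))*(-17) = (sqrt(-17)*(-12))*(-17) = ((I*sqrt(17))*(-12))*(-17) = -12*I*sqrt(17)*(-17) = 204*I*sqrt(17)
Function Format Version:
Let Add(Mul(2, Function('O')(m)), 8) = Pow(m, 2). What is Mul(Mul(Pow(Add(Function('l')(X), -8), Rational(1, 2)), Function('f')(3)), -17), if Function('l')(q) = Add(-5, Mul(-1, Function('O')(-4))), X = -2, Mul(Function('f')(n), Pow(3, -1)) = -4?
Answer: Mul(204, I, Pow(17, Rational(1, 2))) ≈ Mul(841.11, I)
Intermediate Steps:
Function('f')(n) = -12 (Function('f')(n) = Mul(3, -4) = -12)
Function('O')(m) = Add(-4, Mul(Rational(1, 2), Pow(m, 2)))
Function('l')(q) = -9 (Function('l')(q) = Add(-5, Mul(-1, Add(-4, Mul(Rational(1, 2), Pow(-4, 2))))) = Add(-5, Mul(-1, Add(-4, Mul(Rational(1, 2), 16)))) = Add(-5, Mul(-1, Add(-4, 8))) = Add(-5, Mul(-1, 4)) = Add(-5, -4) = -9)
Mul(Mul(Pow(Add(Function('l')(X), -8), Rational(1, 2)), Function('f')(3)), -17) = Mul(Mul(Pow(Add(-9, -8), Rational(1, 2)), -12), -17) = Mul(Mul(Pow(-17, Rational(1, 2)), -12), -17) = Mul(Mul(Mul(I, Pow(17, Rational(1, 2))), -12), -17) = Mul(Mul(-12, I, Pow(17, Rational(1, 2))), -17) = Mul(204, I, Pow(17, Rational(1, 2)))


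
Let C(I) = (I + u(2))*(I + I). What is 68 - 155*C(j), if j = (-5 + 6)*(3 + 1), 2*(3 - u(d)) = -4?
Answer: -11092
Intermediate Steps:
u(d) = 5 (u(d) = 3 - ½*(-4) = 3 + 2 = 5)
j = 4 (j = 1*4 = 4)
C(I) = 2*I*(5 + I) (C(I) = (I + 5)*(I + I) = (5 + I)*(2*I) = 2*I*(5 + I))
68 - 155*C(j) = 68 - 310*4*(5 + 4) = 68 - 310*4*9 = 68 - 155*72 = 68 - 11160 = -11092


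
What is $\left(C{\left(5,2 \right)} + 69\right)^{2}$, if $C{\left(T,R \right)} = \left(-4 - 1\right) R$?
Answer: $3481$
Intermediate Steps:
$C{\left(T,R \right)} = - 5 R$ ($C{\left(T,R \right)} = \left(-4 - 1\right) R = - 5 R$)
$\left(C{\left(5,2 \right)} + 69\right)^{2} = \left(\left(-5\right) 2 + 69\right)^{2} = \left(-10 + 69\right)^{2} = 59^{2} = 3481$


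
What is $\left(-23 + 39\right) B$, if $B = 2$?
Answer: $32$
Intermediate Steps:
$\left(-23 + 39\right) B = \left(-23 + 39\right) 2 = 16 \cdot 2 = 32$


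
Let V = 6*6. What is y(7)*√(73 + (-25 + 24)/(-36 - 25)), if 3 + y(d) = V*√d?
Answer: -3*√271694/61 + 36*√1901858/61 ≈ 788.25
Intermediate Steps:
V = 36
y(d) = -3 + 36*√d
y(7)*√(73 + (-25 + 24)/(-36 - 25)) = (-3 + 36*√7)*√(73 + (-25 + 24)/(-36 - 25)) = (-3 + 36*√7)*√(73 - 1/(-61)) = (-3 + 36*√7)*√(73 - 1*(-1/61)) = (-3 + 36*√7)*√(73 + 1/61) = (-3 + 36*√7)*√(4454/61) = (-3 + 36*√7)*(√271694/61) = √271694*(-3 + 36*√7)/61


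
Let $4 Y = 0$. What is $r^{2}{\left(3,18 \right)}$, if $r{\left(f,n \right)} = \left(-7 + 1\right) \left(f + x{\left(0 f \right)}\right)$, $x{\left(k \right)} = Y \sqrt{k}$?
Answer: $324$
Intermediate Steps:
$Y = 0$ ($Y = \frac{1}{4} \cdot 0 = 0$)
$x{\left(k \right)} = 0$ ($x{\left(k \right)} = 0 \sqrt{k} = 0$)
$r{\left(f,n \right)} = - 6 f$ ($r{\left(f,n \right)} = \left(-7 + 1\right) \left(f + 0\right) = - 6 f$)
$r^{2}{\left(3,18 \right)} = \left(\left(-6\right) 3\right)^{2} = \left(-18\right)^{2} = 324$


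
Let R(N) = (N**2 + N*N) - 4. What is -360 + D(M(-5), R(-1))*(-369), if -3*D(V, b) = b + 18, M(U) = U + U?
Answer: 1608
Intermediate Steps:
M(U) = 2*U
R(N) = -4 + 2*N**2 (R(N) = (N**2 + N**2) - 4 = 2*N**2 - 4 = -4 + 2*N**2)
D(V, b) = -6 - b/3 (D(V, b) = -(b + 18)/3 = -(18 + b)/3 = -6 - b/3)
-360 + D(M(-5), R(-1))*(-369) = -360 + (-6 - (-4 + 2*(-1)**2)/3)*(-369) = -360 + (-6 - (-4 + 2*1)/3)*(-369) = -360 + (-6 - (-4 + 2)/3)*(-369) = -360 + (-6 - 1/3*(-2))*(-369) = -360 + (-6 + 2/3)*(-369) = -360 - 16/3*(-369) = -360 + 1968 = 1608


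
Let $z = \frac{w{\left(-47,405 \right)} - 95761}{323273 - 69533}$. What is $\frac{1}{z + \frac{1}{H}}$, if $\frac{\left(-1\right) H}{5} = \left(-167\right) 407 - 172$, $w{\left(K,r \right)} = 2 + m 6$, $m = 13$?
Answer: $- \frac{17290097340}{6519748273} \approx -2.652$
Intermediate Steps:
$w{\left(K,r \right)} = 80$ ($w{\left(K,r \right)} = 2 + 13 \cdot 6 = 2 + 78 = 80$)
$H = 340705$ ($H = - 5 \left(\left(-167\right) 407 - 172\right) = - 5 \left(-67969 - 172\right) = \left(-5\right) \left(-68141\right) = 340705$)
$z = - \frac{95681}{253740}$ ($z = \frac{80 - 95761}{323273 - 69533} = - \frac{95681}{253740} \approx -0.37708$)
$\frac{1}{z + \frac{1}{H}} = \frac{1}{- \frac{95681}{253740} + \frac{1}{340705}} = \frac{1}{- \frac{6519748273}{17290097340}} = - \frac{17290097340}{6519748273}$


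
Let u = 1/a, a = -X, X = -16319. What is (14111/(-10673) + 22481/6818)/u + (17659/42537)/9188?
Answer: 458354586500881227893/14220057562402692 ≈ 32233.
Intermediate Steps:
a = 16319 (a = -1*(-16319) = 16319)
u = 1/16319 ≈ 6.1278e-5
(14111/(-10673) + 22481/6818)/u + (17659/42537)/9188 = (14111/(-10673) + 22481/6818)/(1/16319) + (17659/42537)/9188 = (14111*(-1/10673) + 22481*(1/6818))*16319 + (17659*(1/42537))*(1/9188) = (-14111/10673 + 22481/6818)*16319 + (17659/42537)*(1/9188) = (143730915/72768514)*16319 + 17659/390829956 = 2345544801885/72768514 + 17659/390829956 = 458354586500881227893/14220057562402692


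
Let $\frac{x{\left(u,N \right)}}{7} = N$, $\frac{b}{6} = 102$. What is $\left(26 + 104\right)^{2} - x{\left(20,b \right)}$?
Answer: $12616$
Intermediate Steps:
$b = 612$ ($b = 6 \cdot 102 = 612$)
$x{\left(u,N \right)} = 7 N$
$\left(26 + 104\right)^{2} - x{\left(20,b \right)} = \left(26 + 104\right)^{2} - 7 \cdot 612 = 130^{2} - 4284 = 16900 - 4284 = 12616$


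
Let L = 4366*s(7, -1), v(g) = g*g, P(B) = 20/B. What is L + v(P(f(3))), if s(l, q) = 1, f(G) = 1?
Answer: 4766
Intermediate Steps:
v(g) = g²
L = 4366 (L = 4366*1 = 4366)
L + v(P(f(3))) = 4366 + (20/1)² = 4366 + (20*1)² = 4366 + 20² = 4366 + 400 = 4766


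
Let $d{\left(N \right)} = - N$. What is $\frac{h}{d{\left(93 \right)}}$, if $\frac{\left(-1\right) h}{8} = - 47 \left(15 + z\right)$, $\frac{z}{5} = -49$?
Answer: $\frac{86480}{93} \approx 929.89$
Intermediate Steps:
$z = -245$ ($z = 5 \left(-49\right) = -245$)
$h = -86480$ ($h = - 8 \left(- 47 \left(15 - 245\right)\right) = - 8 \left(\left(-47\right) \left(-230\right)\right) = \left(-8\right) 10810 = -86480$)
$\frac{h}{d{\left(93 \right)}} = - \frac{86480}{\left(-1\right) 93} = - \frac{86480}{-93} = \left(-86480\right) \left(- \frac{1}{93}\right) = \frac{86480}{93}$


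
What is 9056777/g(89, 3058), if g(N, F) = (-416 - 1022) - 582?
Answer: -9056777/2020 ≈ -4483.6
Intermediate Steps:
g(N, F) = -2020 (g(N, F) = -1438 - 582 = -2020)
9056777/g(89, 3058) = 9056777/(-2020) = 9056777*(-1/2020) = -9056777/2020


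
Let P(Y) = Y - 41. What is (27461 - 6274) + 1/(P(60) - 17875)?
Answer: 378315071/17856 ≈ 21187.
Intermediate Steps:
P(Y) = -41 + Y
(27461 - 6274) + 1/(P(60) - 17875) = (27461 - 6274) + 1/((-41 + 60) - 17875) = 21187 + 1/(19 - 17875) = 21187 + 1/(-17856) = 21187 - 1/17856 = 378315071/17856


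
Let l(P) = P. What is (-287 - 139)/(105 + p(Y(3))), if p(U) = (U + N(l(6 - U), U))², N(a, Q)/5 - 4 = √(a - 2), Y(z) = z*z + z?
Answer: 426*I/(-929*I + 640*√2) ≈ -0.23525 + 0.2292*I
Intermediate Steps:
Y(z) = z + z² (Y(z) = z² + z = z + z²)
N(a, Q) = 20 + 5*√(-2 + a) (N(a, Q) = 20 + 5*√(a - 2) = 20 + 5*√(-2 + a))
p(U) = (20 + U + 5*√(4 - U))² (p(U) = (U + (20 + 5*√(-2 + (6 - U))))² = (U + (20 + 5*√(4 - U)))² = (20 + U + 5*√(4 - U))²)
(-287 - 139)/(105 + p(Y(3))) = (-287 - 139)/(105 + (20 + 3*(1 + 3) + 5*√(4 - 3*(1 + 3)))²) = -426/(105 + (20 + 3*4 + 5*√(4 - 3*4))²) = -426/(105 + (20 + 12 + 5*√(4 - 1*12))²) = -426/(105 + (20 + 12 + 5*√(4 - 12))²) = -426/(105 + (20 + 12 + 5*√(-8))²) = -426/(105 + (20 + 12 + 5*(2*I*√2))²) = -426/(105 + (20 + 12 + 10*I*√2)²) = -426/(105 + (32 + 10*I*√2)²)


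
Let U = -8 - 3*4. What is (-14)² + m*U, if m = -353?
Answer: 7256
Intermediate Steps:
U = -20 (U = -8 - 12 = -20)
(-14)² + m*U = (-14)² - 353*(-20) = 196 + 7060 = 7256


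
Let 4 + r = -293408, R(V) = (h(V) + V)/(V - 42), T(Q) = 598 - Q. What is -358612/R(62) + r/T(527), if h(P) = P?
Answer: -136403032/2201 ≈ -61973.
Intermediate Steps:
R(V) = 2*V/(-42 + V) (R(V) = (V + V)/(V - 42) = (2*V)/(-42 + V) = 2*V/(-42 + V))
r = -293412 (r = -4 - 293408 = -293412)
-358612/R(62) + r/T(527) = -358612/(2*62/(-42 + 62)) - 293412/(598 - 1*527) = -358612/(2*62/20) - 293412/(598 - 527) = -358612/(2*62*(1/20)) - 293412/71 = -358612/31/5 - 293412*1/71 = -358612*5/31 - 293412/71 = -1793060/31 - 293412/71 = -136403032/2201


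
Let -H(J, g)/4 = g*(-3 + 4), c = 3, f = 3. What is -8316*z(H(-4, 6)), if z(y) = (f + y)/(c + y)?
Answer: -8316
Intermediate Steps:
H(J, g) = -4*g (H(J, g) = -4*g*(-3 + 4) = -4*g)
z(y) = 1 (z(y) = (3 + y)/(3 + y) = 1)
-8316*z(H(-4, 6)) = -8316*1 = -8316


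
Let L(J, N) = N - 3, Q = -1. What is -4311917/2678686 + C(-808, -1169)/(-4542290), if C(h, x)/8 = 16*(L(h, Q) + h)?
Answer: -9653782780917/6083684315470 ≈ -1.5868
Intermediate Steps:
L(J, N) = -3 + N
C(h, x) = -512 + 128*h (C(h, x) = 8*(16*((-3 - 1) + h)) = 8*(16*(-4 + h)) = 8*(-64 + 16*h) = -512 + 128*h)
-4311917/2678686 + C(-808, -1169)/(-4542290) = -4311917/2678686 + (-512 + 128*(-808))/(-4542290) = -4311917*1/2678686 + (-512 - 103424)*(-1/4542290) = -4311917/2678686 - 103936*(-1/4542290) = -4311917/2678686 + 51968/2271145 = -9653782780917/6083684315470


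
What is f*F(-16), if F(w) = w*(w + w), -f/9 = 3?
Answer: -13824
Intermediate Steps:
f = -27 (f = -9*3 = -27)
F(w) = 2*w**2 (F(w) = w*(2*w) = 2*w**2)
f*F(-16) = -54*(-16)**2 = -54*256 = -27*512 = -13824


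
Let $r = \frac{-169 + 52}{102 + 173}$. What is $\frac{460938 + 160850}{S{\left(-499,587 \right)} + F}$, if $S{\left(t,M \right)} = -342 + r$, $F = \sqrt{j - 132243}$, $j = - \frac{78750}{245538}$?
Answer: $- \frac{219644318421009900}{257382821581099} - \frac{47022717500 i \sqrt{24607424653458}}{257382821581099} \approx -853.38 - 906.28 i$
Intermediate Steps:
$r = - \frac{117}{275} \approx -0.42545$
$j = - \frac{4375}{13641}$ ($j = \left(-78750\right) \frac{1}{245538} = - \frac{4375}{13641} \approx -0.32072$)
$F = \frac{i \sqrt{24607424653458}}{13641}$ ($F = \sqrt{- \frac{4375}{13641} - 132243} = \sqrt{- \frac{1803931138}{13641}} = \frac{i \sqrt{24607424653458}}{13641} \approx 363.65 i$)
$S{\left(t,M \right)} = - \frac{94167}{275}$ ($S{\left(t,M \right)} = -342 - \frac{117}{275} = - \frac{94167}{275}$)
$\frac{460938 + 160850}{S{\left(-499,587 \right)} + F} = \frac{460938 + 160850}{- \frac{94167}{275} + \frac{i \sqrt{24607424653458}}{13641}} = \frac{621788}{- \frac{94167}{275} + \frac{i \sqrt{24607424653458}}{13641}}$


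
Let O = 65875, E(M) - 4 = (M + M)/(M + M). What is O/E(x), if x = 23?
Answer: 13175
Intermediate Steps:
E(M) = 5 (E(M) = 4 + (M + M)/(M + M) = 4 + (2*M)/((2*M)) = 4 + (2*M)*(1/(2*M)) = 4 + 1 = 5)
O/E(x) = 65875/5 = 65875*(1/5) = 13175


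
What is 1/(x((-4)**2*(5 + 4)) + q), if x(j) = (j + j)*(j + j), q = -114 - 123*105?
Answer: 1/69915 ≈ 1.4303e-5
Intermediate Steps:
q = -13029 (q = -114 - 12915 = -13029)
x(j) = 4*j**2 (x(j) = (2*j)*(2*j) = 4*j**2)
1/(x((-4)**2*(5 + 4)) + q) = 1/(4*((-4)**2*(5 + 4))**2 - 13029) = 1/(4*(16*9)**2 - 13029) = 1/(4*144**2 - 13029) = 1/(4*20736 - 13029) = 1/(82944 - 13029) = 1/69915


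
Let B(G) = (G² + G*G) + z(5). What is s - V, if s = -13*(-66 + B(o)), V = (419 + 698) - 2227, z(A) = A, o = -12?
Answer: -1841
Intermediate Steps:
B(G) = 5 + 2*G² (B(G) = (G² + G*G) + 5 = (G² + G²) + 5 = 2*G² + 5 = 5 + 2*G²)
V = -1110 (V = 1117 - 2227 = -1110)
s = -2951 (s = -13*(-66 + (5 + 2*(-12)²)) = -13*(-66 + (5 + 2*144)) = -13*(-66 + (5 + 288)) = -13*(-66 + 293) = -13*227 = -2951)
s - V = -2951 - 1*(-1110) = -2951 + 1110 = -1841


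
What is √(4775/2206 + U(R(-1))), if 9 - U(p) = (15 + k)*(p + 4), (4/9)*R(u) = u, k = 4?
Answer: I*√107477423/2206 ≈ 4.6995*I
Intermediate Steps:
R(u) = 9*u/4
U(p) = -67 - 19*p (U(p) = 9 - (15 + 4)*(p + 4) = 9 - 19*(4 + p) = 9 - (76 + 19*p) = 9 + (-76 - 19*p) = -67 - 19*p)
√(4775/2206 + U(R(-1))) = √(4775/2206 + (-67 - 171*(-1)/4)) = √(4775*(1/2206) + (-67 - 19*(-9/4))) = √(4775/2206 + (-67 + 171/4)) = √(4775/2206 - 97/4) = √(-97441/4412) = I*√107477423/2206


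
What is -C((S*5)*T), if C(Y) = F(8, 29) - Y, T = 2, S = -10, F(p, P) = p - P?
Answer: -79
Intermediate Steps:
C(Y) = -21 - Y (C(Y) = (8 - 1*29) - Y = (8 - 29) - Y = -21 - Y)
-C((S*5)*T) = -(-21 - (-10*5)*2) = -(-21 - (-50)*2) = -(-21 - 1*(-100)) = -(-21 + 100) = -1*79 = -79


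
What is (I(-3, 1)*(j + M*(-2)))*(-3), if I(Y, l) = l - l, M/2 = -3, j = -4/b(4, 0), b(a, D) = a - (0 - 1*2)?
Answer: 0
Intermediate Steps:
b(a, D) = 2 + a (b(a, D) = a - (0 - 2) = a - 1*(-2) = a + 2 = 2 + a)
j = -⅔ (j = -4/(2 + 4) = -4/6 = -4*⅙ = -⅔ ≈ -0.66667)
M = -6 (M = 2*(-3) = -6)
I(Y, l) = 0
(I(-3, 1)*(j + M*(-2)))*(-3) = (0*(-⅔ - 6*(-2)))*(-3) = (0*(-⅔ + 12))*(-3) = (0*(34/3))*(-3) = 0*(-3) = 0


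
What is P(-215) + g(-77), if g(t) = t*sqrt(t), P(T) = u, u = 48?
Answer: 48 - 77*I*sqrt(77) ≈ 48.0 - 675.67*I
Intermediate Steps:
P(T) = 48
g(t) = t**(3/2)
P(-215) + g(-77) = 48 + (-77)**(3/2) = 48 - 77*I*sqrt(77)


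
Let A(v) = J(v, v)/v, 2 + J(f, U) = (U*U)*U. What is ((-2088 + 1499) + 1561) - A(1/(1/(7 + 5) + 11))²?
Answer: 5418185785703/11264425956 ≈ 481.00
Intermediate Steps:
J(f, U) = -2 + U³ (J(f, U) = -2 + (U*U)*U = -2 + U²*U = -2 + U³)
A(v) = (-2 + v³)/v
((-2088 + 1499) + 1561) - A(1/(1/(7 + 5) + 11))² = ((-2088 + 1499) + 1561) - ((-2 + (1/(1/(7 + 5) + 11))³)/(1/(1/(7 + 5) + 11)))² = (-589 + 1561) - ((-2 + (1/(1/12 + 11))³)/(1/(1/12 + 11)))² = 972 - ((-2 + (1/(1/12 + 11))³)/(1/(1/12 + 11)))² = 972 - ((-2 + (1/(133/12))³)/(1/(133/12)))² = 972 - ((-2 + (12/133)³)/(12/133))² = 972 - (133*(-2 + 1728/2352637)/12)² = 972 - ((133/12)*(-4703546/2352637))² = 972 - (-2351773/106134)² = 972 - 1*5530836243529/11264425956 = 972 - 5530836243529/11264425956 = 5418185785703/11264425956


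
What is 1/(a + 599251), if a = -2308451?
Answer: -1/1709200 ≈ -5.8507e-7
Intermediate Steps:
1/(a + 599251) = 1/(-2308451 + 599251) = 1/(-1709200) = -1/1709200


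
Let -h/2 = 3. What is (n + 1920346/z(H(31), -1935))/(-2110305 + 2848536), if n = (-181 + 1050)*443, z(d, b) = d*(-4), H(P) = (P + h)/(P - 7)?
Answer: -1897901/18455775 ≈ -0.10284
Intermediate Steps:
h = -6 (h = -2*3 = -6)
H(P) = (-6 + P)/(-7 + P) (H(P) = (P - 6)/(P - 7) = (-6 + P)/(-7 + P))
z(d, b) = -4*d
n = 384967 (n = 869*443 = 384967)
(n + 1920346/z(H(31), -1935))/(-2110305 + 2848536) = (384967 + 1920346/((-4*(-6 + 31)/(-7 + 31))))/(-2110305 + 2848536) = (384967 + 1920346/((-4*25/24)))/738231 = (384967 + 1920346/((-25/6)))*(1/738231) = (384967 + 1920346/((-4*25/24)))*(1/738231) = (384967 + 1920346/(-25/6))*(1/738231) = (384967 + 1920346*(-6/25))*(1/738231) = (384967 - 11522076/25)*(1/738231) = -1897901/25*1/738231 = -1897901/18455775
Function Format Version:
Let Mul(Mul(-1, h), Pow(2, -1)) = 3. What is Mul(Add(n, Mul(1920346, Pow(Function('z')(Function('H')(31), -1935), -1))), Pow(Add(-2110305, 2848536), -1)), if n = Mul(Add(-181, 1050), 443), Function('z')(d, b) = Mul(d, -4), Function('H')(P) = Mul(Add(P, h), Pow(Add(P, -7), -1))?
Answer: Rational(-1897901, 18455775) ≈ -0.10284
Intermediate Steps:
h = -6 (h = Mul(-2, 3) = -6)
Function('H')(P) = Mul(Pow(Add(-7, P), -1), Add(-6, P)) (Function('H')(P) = Mul(Add(P, -6), Pow(Add(P, -7), -1)) = Mul(Add(-6, P), Pow(Add(-7, P), -1)) = Mul(Pow(Add(-7, P), -1), Add(-6, P)))
Function('z')(d, b) = Mul(-4, d)
n = 384967 (n = Mul(869, 443) = 384967)
Mul(Add(n, Mul(1920346, Pow(Function('z')(Function('H')(31), -1935), -1))), Pow(Add(-2110305, 2848536), -1)) = Mul(Add(384967, Mul(1920346, Pow(Mul(-4, Mul(Pow(Add(-7, 31), -1), Add(-6, 31))), -1))), Pow(Add(-2110305, 2848536), -1)) = Mul(Add(384967, Mul(1920346, Pow(Mul(-4, Mul(Pow(24, -1), 25)), -1))), Pow(738231, -1)) = Mul(Add(384967, Mul(1920346, Pow(Mul(-4, Mul(Rational(1, 24), 25)), -1))), Rational(1, 738231)) = Mul(Add(384967, Mul(1920346, Pow(Mul(-4, Rational(25, 24)), -1))), Rational(1, 738231)) = Mul(Add(384967, Mul(1920346, Pow(Rational(-25, 6), -1))), Rational(1, 738231)) = Mul(Add(384967, Mul(1920346, Rational(-6, 25))), Rational(1, 738231)) = Mul(Add(384967, Rational(-11522076, 25)), Rational(1, 738231)) = Mul(Rational(-1897901, 25), Rational(1, 738231)) = Rational(-1897901, 18455775)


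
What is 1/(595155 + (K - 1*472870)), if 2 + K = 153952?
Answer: 1/276235 ≈ 3.6201e-6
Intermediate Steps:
K = 153950 (K = -2 + 153952 = 153950)
1/(595155 + (K - 1*472870)) = 1/(595155 + (153950 - 1*472870)) = 1/(595155 + (153950 - 472870)) = 1/(595155 - 318920) = 1/276235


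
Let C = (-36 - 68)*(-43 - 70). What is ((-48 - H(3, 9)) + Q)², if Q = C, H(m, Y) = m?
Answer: 136913401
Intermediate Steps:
C = 11752 (C = -104*(-113) = 11752)
Q = 11752
((-48 - H(3, 9)) + Q)² = ((-48 - 1*3) + 11752)² = ((-48 - 3) + 11752)² = (-51 + 11752)² = 11701² = 136913401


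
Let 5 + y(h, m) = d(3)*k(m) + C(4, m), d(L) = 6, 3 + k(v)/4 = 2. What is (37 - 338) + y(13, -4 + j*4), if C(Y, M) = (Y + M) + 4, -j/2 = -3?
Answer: -302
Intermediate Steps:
j = 6 (j = -2*(-3) = 6)
k(v) = -4 (k(v) = -12 + 4*2 = -12 + 8 = -4)
C(Y, M) = 4 + M + Y (C(Y, M) = (M + Y) + 4 = 4 + M + Y)
y(h, m) = -21 + m (y(h, m) = -5 + (6*(-4) + (4 + m + 4)) = -5 + (-24 + (8 + m)) = -5 + (-16 + m) = -21 + m)
(37 - 338) + y(13, -4 + j*4) = (37 - 338) + (-21 + (-4 + 6*4)) = -301 + (-21 + (-4 + 24)) = -301 + (-21 + 20) = -301 - 1 = -302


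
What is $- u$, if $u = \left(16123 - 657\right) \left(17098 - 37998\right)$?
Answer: $323239400$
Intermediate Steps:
$u = -323239400$ ($u = \left(16123 - 657\right) \left(-20900\right) = 15466 \left(-20900\right) = -323239400$)
$- u = \left(-1\right) \left(-323239400\right) = 323239400$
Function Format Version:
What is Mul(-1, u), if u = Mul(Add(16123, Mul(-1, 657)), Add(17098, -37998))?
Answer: 323239400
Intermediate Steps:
u = -323239400 (u = Mul(Add(16123, -657), -20900) = Mul(15466, -20900) = -323239400)
Mul(-1, u) = Mul(-1, -323239400) = 323239400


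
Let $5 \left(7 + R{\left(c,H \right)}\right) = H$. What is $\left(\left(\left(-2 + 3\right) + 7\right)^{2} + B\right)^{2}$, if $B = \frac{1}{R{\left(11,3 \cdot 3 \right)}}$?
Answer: $\frac{2752281}{676} \approx 4071.4$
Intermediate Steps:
$R{\left(c,H \right)} = -7 + \frac{H}{5}$
$B = - \frac{5}{26}$ ($B = \frac{1}{-7 + \frac{3 \cdot 3}{5}} = \frac{1}{-7 + \frac{1}{5} \cdot 9} = \frac{1}{-7 + \frac{9}{5}} = \frac{1}{- \frac{26}{5}} = - \frac{5}{26} \approx -0.19231$)
$\left(\left(\left(-2 + 3\right) + 7\right)^{2} + B\right)^{2} = \left(\left(\left(-2 + 3\right) + 7\right)^{2} - \frac{5}{26}\right)^{2} = \left(\left(1 + 7\right)^{2} - \frac{5}{26}\right)^{2} = \left(8^{2} - \frac{5}{26}\right)^{2} = \left(64 - \frac{5}{26}\right)^{2} = \left(\frac{1659}{26}\right)^{2} = \frac{2752281}{676}$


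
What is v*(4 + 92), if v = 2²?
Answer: 384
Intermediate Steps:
v = 4
v*(4 + 92) = 4*(4 + 92) = 4*96 = 384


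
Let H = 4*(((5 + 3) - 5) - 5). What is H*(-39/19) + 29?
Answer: 863/19 ≈ 45.421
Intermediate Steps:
H = -8 (H = 4*((8 - 5) - 5) = 4*(3 - 5) = 4*(-2) = -8)
H*(-39/19) + 29 = -(-312)/19 + 29 = -8*(-39/19) + 29 = 312/19 + 29 = 863/19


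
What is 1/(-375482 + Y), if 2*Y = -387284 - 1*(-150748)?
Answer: -1/493750 ≈ -2.0253e-6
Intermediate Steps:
Y = -118268 (Y = (-387284 - 1*(-150748))/2 = (-387284 + 150748)/2 = (½)*(-236536) = -118268)
1/(-375482 + Y) = 1/(-375482 - 118268) = 1/(-493750) = -1/493750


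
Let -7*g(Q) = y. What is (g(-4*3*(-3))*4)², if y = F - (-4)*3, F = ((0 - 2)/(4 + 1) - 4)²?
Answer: 200704/625 ≈ 321.13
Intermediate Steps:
F = 484/25 (F = (-2/5 - 4)² = (-2*⅕ - 4)² = (-⅖ - 4)² = (-22/5)² = 484/25 ≈ 19.360)
y = 784/25 (y = 484/25 - (-4)*3 = 484/25 - 1*(-12) = 484/25 + 12 = 784/25 ≈ 31.360)
g(Q) = -112/25 (g(Q) = -⅐*784/25 = -112/25)
(g(-4*3*(-3))*4)² = (-112/25*4)² = (-448/25)² = 200704/625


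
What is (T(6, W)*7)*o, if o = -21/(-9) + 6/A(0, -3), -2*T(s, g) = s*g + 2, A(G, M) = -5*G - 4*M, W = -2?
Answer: 595/6 ≈ 99.167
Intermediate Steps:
T(s, g) = -1 - g*s/2 (T(s, g) = -(s*g + 2)/2 = -(g*s + 2)/2 = -(2 + g*s)/2 = -1 - g*s/2)
o = 17/6 (o = -21/(-9) + 6/(-5*0 - 4*(-3)) = -21*(-⅑) + 6/(0 + 12) = 7/3 + 6/12 = 7/3 + 6*(1/12) = 7/3 + ½ = 17/6 ≈ 2.8333)
(T(6, W)*7)*o = ((-1 - ½*(-2)*6)*7)*(17/6) = ((-1 + 6)*7)*(17/6) = (5*7)*(17/6) = 35*(17/6) = 595/6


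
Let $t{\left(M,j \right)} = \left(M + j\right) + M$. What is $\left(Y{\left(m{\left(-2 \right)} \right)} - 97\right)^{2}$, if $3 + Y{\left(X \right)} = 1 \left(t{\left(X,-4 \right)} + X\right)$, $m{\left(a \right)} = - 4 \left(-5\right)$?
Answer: $1936$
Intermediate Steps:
$t{\left(M,j \right)} = j + 2 M$
$m{\left(a \right)} = 20$ ($m{\left(a \right)} = \left(-1\right) \left(-20\right) = 20$)
$Y{\left(X \right)} = -7 + 3 X$ ($Y{\left(X \right)} = -3 + 1 \left(\left(-4 + 2 X\right) + X\right) = -3 + 1 \left(-4 + 3 X\right) = -3 + \left(-4 + 3 X\right) = -7 + 3 X$)
$\left(Y{\left(m{\left(-2 \right)} \right)} - 97\right)^{2} = \left(\left(-7 + 3 \cdot 20\right) - 97\right)^{2} = \left(\left(-7 + 60\right) - 97\right)^{2} = \left(53 - 97\right)^{2} = \left(-44\right)^{2} = 1936$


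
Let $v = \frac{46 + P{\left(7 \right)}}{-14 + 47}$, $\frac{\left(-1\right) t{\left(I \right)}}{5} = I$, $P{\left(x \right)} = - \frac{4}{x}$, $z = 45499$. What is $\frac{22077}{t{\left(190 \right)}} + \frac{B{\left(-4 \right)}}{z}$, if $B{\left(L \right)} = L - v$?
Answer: $- \frac{77345462871}{3328251850} \approx -23.239$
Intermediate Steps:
$t{\left(I \right)} = - 5 I$
$v = \frac{106}{77}$ ($v = \frac{46 - \frac{4}{7}}{-14 + 47} = \frac{46 - \frac{4}{7}}{33} = \left(46 - \frac{4}{7}\right) \frac{1}{33} = \frac{318}{7} \cdot \frac{1}{33} = \frac{106}{77} \approx 1.3766$)
$B{\left(L \right)} = - \frac{106}{77} + L$ ($B{\left(L \right)} = L - \frac{106}{77} = - \frac{106}{77} + L$)
$\frac{22077}{t{\left(190 \right)}} + \frac{B{\left(-4 \right)}}{z} = \frac{22077}{\left(-5\right) 190} + \frac{- \frac{106}{77} - 4}{45499} = \frac{22077}{-950} - \frac{414}{3503423} = 22077 \left(- \frac{1}{950}\right) - \frac{414}{3503423} = - \frac{22077}{950} - \frac{414}{3503423} = - \frac{77345462871}{3328251850}$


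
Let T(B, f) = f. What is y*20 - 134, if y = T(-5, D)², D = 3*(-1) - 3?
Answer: 586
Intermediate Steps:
D = -6 (D = -3 - 3 = -6)
y = 36 (y = (-6)² = 36)
y*20 - 134 = 36*20 - 134 = 720 - 134 = 586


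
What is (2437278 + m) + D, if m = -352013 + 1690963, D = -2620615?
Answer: 1155613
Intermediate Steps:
m = 1338950
(2437278 + m) + D = (2437278 + 1338950) - 2620615 = 3776228 - 2620615 = 1155613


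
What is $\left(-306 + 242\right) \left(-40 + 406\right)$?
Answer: $-23424$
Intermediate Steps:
$\left(-306 + 242\right) \left(-40 + 406\right) = \left(-64\right) 366 = -23424$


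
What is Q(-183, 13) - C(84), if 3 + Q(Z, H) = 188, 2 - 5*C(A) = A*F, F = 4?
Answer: 1259/5 ≈ 251.80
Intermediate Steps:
C(A) = 2/5 - 4*A/5 (C(A) = 2/5 - A*4/5 = 2/5 - 4*A/5)
Q(Z, H) = 185 (Q(Z, H) = -3 + 188 = 185)
Q(-183, 13) - C(84) = 185 - (2/5 - 4/5*84) = 185 - (2/5 - 336/5) = 185 - 1*(-334/5) = 185 + 334/5 = 1259/5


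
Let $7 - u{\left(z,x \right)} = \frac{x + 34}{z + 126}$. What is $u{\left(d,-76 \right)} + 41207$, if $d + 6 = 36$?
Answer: $\frac{1071571}{26} \approx 41214.0$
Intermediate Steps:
$d = 30$ ($d = -6 + 36 = 30$)
$u{\left(z,x \right)} = 7 - \frac{34 + x}{126 + z}$ ($u{\left(z,x \right)} = 7 - \frac{x + 34}{z + 126} = 7 - \frac{34 + x}{126 + z}$)
$u{\left(d,-76 \right)} + 41207 = \frac{848 - -76 + 7 \cdot 30}{126 + 30} + 41207 = \frac{848 + 76 + 210}{156} + 41207 = \frac{1}{156} \cdot 1134 + 41207 = \frac{189}{26} + 41207 = \frac{1071571}{26}$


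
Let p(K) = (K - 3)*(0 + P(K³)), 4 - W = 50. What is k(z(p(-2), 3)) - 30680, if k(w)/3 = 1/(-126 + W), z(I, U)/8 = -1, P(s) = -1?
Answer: -5276963/172 ≈ -30680.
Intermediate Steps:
W = -46 (W = 4 - 1*50 = 4 - 50 = -46)
p(K) = 3 - K (p(K) = (K - 3)*(0 - 1) = (-3 + K)*(-1) = 3 - K)
z(I, U) = -8 (z(I, U) = 8*(-1) = -8)
k(w) = -3/172 (k(w) = 3/(-126 - 46) = 3/(-172) = 3*(-1/172) = -3/172)
k(z(p(-2), 3)) - 30680 = -3/172 - 30680 = -5276963/172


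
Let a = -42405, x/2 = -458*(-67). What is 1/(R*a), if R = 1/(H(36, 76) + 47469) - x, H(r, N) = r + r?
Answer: 15847/41241495157885 ≈ 3.8425e-10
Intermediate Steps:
H(r, N) = 2*r
x = 61372 (x = 2*(-458*(-67)) = 2*30686 = 61372)
R = -2917686251/47541 (R = 1/(2*36 + 47469) - 1*61372 = 1/(72 + 47469) - 61372 = 1/47541 - 61372 = -2917686251/47541 ≈ -61372.)
1/(R*a) = 1/(-2917686251/47541*(-42405)) = -47541/2917686251*(-1/42405) = 15847/41241495157885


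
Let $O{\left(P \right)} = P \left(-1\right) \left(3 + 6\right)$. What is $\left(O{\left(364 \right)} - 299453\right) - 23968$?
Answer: $-326697$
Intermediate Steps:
$O{\left(P \right)} = - 9 P$ ($O{\left(P \right)} = - P 9 = - 9 P$)
$\left(O{\left(364 \right)} - 299453\right) - 23968 = \left(\left(-9\right) 364 - 299453\right) - 23968 = \left(-3276 - 299453\right) - 23968 = -302729 - 23968 = -326697$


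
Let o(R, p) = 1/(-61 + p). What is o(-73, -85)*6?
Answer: -3/73 ≈ -0.041096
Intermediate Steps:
o(-73, -85)*6 = 6/(-61 - 85) = 6/(-146) = -1/146*6 = -3/73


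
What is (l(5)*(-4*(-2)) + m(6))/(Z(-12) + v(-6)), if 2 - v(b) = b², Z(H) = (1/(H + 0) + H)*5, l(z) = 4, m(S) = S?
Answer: -456/1133 ≈ -0.40247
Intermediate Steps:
Z(H) = 5*H + 5/H (Z(H) = (1/H + H)*5 = (H + 1/H)*5 = 5*H + 5/H)
v(b) = 2 - b²
(l(5)*(-4*(-2)) + m(6))/(Z(-12) + v(-6)) = (4*(-4*(-2)) + 6)/((5*(-12) + 5/(-12)) + (2 - 1*(-6)²)) = (4*8 + 6)/((-60 + 5*(-1/12)) + (2 - 1*36)) = (32 + 6)/((-60 - 5/12) + (2 - 36)) = 38/(-725/12 - 34) = 38/(-1133/12) = 38*(-12/1133) = -456/1133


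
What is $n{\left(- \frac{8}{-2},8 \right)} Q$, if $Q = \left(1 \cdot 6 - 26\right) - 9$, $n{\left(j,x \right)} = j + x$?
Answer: $-348$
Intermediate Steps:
$Q = -29$ ($Q = \left(6 - 26\right) - 9 = -20 - 9 = -29$)
$n{\left(- \frac{8}{-2},8 \right)} Q = \left(- \frac{8}{-2} + 8\right) \left(-29\right) = \left(\left(-8\right) \left(- \frac{1}{2}\right) + 8\right) \left(-29\right) = \left(4 + 8\right) \left(-29\right) = 12 \left(-29\right) = -348$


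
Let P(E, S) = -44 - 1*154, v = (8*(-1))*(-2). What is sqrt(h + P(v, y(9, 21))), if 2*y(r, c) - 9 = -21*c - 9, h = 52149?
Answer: sqrt(51951) ≈ 227.93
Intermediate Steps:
y(r, c) = -21*c/2 (y(r, c) = 9/2 + (-21*c - 9)/2 = 9/2 + (-9 - 21*c)/2 = 9/2 + (-9/2 - 21*c/2) = -21*c/2)
v = 16 (v = -8*(-2) = 16)
P(E, S) = -198 (P(E, S) = -44 - 154 = -198)
sqrt(h + P(v, y(9, 21))) = sqrt(52149 - 198) = sqrt(51951)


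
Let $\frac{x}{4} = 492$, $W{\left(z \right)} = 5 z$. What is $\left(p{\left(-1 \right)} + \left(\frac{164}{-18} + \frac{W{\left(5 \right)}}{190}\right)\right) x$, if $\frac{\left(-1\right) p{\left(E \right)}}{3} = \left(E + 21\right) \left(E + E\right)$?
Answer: $\frac{12453832}{57} \approx 2.1849 \cdot 10^{5}$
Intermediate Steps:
$p{\left(E \right)} = - 6 E \left(21 + E\right)$ ($p{\left(E \right)} = - 3 \left(E + 21\right) \left(E + E\right) = - 3 \left(21 + E\right) 2 E = - 3 \cdot 2 E \left(21 + E\right) = - 6 E \left(21 + E\right)$)
$x = 1968$ ($x = 4 \cdot 492 = 1968$)
$\left(p{\left(-1 \right)} + \left(\frac{164}{-18} + \frac{W{\left(5 \right)}}{190}\right)\right) x = \left(\left(-6\right) \left(-1\right) \left(21 - 1\right) + \left(\frac{164}{-18} + \frac{5 \cdot 5}{190}\right)\right) 1968 = \left(\left(-6\right) \left(-1\right) 20 + \left(164 \left(- \frac{1}{18}\right) + 25 \cdot \frac{1}{190}\right)\right) 1968 = \left(120 + \left(- \frac{82}{9} + \frac{5}{38}\right)\right) 1968 = \left(120 - \frac{3071}{342}\right) 1968 = \frac{37969}{342} \cdot 1968 = \frac{12453832}{57}$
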